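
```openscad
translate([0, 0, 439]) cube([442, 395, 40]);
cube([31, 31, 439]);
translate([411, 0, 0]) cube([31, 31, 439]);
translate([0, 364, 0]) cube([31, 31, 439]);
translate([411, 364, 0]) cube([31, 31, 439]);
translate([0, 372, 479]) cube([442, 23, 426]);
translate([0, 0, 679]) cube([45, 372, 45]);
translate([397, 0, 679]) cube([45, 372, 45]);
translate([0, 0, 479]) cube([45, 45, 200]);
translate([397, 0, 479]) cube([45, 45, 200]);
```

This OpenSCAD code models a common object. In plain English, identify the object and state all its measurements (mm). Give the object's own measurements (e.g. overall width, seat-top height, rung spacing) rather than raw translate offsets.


A chair. The seat is a 442×395×40 mm slab with its top at z = 479 mm, on four 31×31 mm corner legs (flush with the seat edges, standing on z = 0). A flat backrest 23 mm thick, 426 mm tall, spans the full seat width and rises from the seat top along its +y edge, rear face flush with the rear of the seat. Two armrests of 45×45 mm section run along each side from the seat's front edge to the front of the backrest, top faces 245 mm above the seat top and outer faces flush with the seat's x-edges; a 45×45 mm post under the front of each armrest stands on the seat at the front corner.


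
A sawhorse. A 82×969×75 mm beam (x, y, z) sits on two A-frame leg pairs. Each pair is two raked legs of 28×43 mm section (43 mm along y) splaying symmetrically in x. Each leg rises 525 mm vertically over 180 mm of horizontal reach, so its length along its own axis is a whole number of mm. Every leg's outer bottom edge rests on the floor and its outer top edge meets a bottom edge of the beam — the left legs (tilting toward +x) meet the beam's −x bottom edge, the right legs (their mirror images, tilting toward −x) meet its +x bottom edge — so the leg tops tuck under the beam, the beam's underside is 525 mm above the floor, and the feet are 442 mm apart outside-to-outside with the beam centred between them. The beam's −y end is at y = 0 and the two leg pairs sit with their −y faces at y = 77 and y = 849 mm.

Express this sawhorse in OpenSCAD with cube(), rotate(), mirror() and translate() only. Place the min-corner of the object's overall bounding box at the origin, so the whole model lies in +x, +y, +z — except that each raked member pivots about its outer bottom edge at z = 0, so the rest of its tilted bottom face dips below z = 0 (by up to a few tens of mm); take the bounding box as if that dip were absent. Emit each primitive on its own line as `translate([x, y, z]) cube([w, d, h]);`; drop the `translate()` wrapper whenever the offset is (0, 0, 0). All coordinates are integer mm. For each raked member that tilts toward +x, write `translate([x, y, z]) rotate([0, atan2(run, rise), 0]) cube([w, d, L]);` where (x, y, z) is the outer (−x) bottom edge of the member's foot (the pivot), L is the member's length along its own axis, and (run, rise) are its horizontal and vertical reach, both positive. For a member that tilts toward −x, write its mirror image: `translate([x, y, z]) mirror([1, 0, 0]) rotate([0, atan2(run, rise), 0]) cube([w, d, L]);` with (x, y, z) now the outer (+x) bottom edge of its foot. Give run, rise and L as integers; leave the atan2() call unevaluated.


translate([180, 0, 525]) cube([82, 969, 75]);
translate([0, 77, 0]) rotate([0, atan2(180, 525), 0]) cube([28, 43, 555]);
translate([442, 77, 0]) mirror([1, 0, 0]) rotate([0, atan2(180, 525), 0]) cube([28, 43, 555]);
translate([0, 849, 0]) rotate([0, atan2(180, 525), 0]) cube([28, 43, 555]);
translate([442, 849, 0]) mirror([1, 0, 0]) rotate([0, atan2(180, 525), 0]) cube([28, 43, 555]);


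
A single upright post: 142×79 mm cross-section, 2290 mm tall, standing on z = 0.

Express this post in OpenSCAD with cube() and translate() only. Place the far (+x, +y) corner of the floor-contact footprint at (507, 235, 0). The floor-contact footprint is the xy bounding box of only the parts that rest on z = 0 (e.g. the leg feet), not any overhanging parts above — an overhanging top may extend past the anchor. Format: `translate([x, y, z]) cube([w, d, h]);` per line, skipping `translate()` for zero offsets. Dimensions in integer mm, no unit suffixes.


translate([365, 156, 0]) cube([142, 79, 2290]);


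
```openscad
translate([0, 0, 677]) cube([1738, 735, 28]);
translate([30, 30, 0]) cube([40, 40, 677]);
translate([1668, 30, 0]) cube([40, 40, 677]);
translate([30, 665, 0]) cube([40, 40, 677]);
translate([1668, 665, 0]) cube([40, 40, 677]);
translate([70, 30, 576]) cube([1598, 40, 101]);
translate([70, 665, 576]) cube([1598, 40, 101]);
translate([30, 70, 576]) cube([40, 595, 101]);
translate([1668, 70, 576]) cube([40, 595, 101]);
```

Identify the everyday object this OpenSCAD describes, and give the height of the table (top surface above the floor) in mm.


A table. The table height is 705 mm.

A 1738×735×28 slab sits at z = 677 on four 40 mm square posts — a table. The top surface is at 677 + 28 = 705 mm.


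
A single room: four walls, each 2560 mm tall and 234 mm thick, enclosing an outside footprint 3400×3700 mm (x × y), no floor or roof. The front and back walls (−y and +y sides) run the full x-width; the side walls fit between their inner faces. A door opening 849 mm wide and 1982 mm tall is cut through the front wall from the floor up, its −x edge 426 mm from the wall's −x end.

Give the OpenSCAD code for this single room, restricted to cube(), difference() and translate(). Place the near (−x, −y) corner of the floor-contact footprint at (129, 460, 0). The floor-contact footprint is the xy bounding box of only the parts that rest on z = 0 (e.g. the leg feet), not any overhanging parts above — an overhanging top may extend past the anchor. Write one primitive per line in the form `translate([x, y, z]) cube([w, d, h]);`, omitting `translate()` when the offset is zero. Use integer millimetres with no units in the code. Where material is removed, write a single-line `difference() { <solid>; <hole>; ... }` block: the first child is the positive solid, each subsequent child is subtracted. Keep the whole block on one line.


difference() { translate([129, 460, 0]) cube([3400, 234, 2560]); translate([555, 460, 0]) cube([849, 234, 1982]); }
translate([129, 3926, 0]) cube([3400, 234, 2560]);
translate([129, 694, 0]) cube([234, 3232, 2560]);
translate([3295, 694, 0]) cube([234, 3232, 2560]);


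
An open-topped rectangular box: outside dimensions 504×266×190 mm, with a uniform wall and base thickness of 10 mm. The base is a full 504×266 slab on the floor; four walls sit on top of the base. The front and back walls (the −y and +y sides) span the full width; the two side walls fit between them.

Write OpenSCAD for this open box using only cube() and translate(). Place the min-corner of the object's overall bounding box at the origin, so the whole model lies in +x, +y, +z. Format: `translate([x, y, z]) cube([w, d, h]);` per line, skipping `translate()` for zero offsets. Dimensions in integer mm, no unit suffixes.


cube([504, 266, 10]);
translate([0, 0, 10]) cube([504, 10, 180]);
translate([0, 256, 10]) cube([504, 10, 180]);
translate([0, 10, 10]) cube([10, 246, 180]);
translate([494, 10, 10]) cube([10, 246, 180]);


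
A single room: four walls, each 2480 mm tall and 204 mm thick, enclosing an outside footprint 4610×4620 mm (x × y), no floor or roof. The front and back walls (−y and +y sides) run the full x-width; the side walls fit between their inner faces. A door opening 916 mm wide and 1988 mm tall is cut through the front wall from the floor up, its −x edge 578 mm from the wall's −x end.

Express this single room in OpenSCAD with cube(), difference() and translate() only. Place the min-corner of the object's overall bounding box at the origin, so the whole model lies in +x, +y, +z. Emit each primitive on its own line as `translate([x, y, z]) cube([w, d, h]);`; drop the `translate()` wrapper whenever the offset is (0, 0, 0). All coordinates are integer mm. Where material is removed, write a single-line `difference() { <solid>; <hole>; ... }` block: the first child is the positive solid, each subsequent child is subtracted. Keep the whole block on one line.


difference() { cube([4610, 204, 2480]); translate([578, 0, 0]) cube([916, 204, 1988]); }
translate([0, 4416, 0]) cube([4610, 204, 2480]);
translate([0, 204, 0]) cube([204, 4212, 2480]);
translate([4406, 204, 0]) cube([204, 4212, 2480]);


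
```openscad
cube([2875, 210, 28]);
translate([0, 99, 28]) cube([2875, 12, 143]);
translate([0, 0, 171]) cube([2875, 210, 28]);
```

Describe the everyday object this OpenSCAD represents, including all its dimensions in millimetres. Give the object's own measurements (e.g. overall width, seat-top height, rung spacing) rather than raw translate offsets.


An I-beam lying along x, 2875 mm long. Overall section height 199 mm. Two flanges 210 mm wide (y) and 28 mm thick, one on the floor and one at the top; a web 12 mm thick runs between them, centred on the flange width.


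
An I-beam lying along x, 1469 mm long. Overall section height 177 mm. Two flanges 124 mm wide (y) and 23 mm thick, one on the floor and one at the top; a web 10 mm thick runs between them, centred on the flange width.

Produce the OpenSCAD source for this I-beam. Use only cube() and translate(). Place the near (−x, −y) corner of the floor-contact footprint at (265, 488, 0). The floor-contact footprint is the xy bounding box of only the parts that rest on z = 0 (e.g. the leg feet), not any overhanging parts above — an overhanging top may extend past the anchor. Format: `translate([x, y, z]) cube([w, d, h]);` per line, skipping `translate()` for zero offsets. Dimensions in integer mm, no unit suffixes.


translate([265, 488, 0]) cube([1469, 124, 23]);
translate([265, 545, 23]) cube([1469, 10, 131]);
translate([265, 488, 154]) cube([1469, 124, 23]);


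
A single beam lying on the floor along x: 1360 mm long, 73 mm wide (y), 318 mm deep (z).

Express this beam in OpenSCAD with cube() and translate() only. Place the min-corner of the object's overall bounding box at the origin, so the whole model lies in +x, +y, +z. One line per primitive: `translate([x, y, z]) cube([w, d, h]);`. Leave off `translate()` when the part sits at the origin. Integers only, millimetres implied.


cube([1360, 73, 318]);


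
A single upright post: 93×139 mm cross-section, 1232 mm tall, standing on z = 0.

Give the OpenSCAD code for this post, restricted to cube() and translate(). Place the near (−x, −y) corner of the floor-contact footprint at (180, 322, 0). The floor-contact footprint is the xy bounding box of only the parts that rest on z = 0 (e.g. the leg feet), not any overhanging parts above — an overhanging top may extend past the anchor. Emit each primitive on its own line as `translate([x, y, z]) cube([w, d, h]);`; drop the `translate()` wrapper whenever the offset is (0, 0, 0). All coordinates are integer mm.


translate([180, 322, 0]) cube([93, 139, 1232]);


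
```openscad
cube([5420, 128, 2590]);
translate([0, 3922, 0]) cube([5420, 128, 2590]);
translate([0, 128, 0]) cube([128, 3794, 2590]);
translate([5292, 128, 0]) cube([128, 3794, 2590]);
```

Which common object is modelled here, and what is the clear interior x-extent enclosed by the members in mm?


A house (or room) frame. The interior width is 5164 mm.

Four 2590 mm walls enclosing a rectangle with no floor or roof — a room or house frame. Outside width is 5420 mm and wall thickness is 128 mm, so the interior width is 5420 − 2 × 128 = 5164 mm.


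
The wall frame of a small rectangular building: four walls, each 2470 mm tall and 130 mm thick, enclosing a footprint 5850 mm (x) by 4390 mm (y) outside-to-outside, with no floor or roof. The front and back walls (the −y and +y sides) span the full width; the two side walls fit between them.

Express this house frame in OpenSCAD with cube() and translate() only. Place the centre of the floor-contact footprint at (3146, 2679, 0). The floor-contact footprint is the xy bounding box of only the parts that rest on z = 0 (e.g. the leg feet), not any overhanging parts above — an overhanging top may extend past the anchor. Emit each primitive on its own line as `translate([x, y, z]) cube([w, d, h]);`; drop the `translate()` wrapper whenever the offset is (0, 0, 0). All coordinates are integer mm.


translate([221, 484, 0]) cube([5850, 130, 2470]);
translate([221, 4744, 0]) cube([5850, 130, 2470]);
translate([221, 614, 0]) cube([130, 4130, 2470]);
translate([5941, 614, 0]) cube([130, 4130, 2470]);


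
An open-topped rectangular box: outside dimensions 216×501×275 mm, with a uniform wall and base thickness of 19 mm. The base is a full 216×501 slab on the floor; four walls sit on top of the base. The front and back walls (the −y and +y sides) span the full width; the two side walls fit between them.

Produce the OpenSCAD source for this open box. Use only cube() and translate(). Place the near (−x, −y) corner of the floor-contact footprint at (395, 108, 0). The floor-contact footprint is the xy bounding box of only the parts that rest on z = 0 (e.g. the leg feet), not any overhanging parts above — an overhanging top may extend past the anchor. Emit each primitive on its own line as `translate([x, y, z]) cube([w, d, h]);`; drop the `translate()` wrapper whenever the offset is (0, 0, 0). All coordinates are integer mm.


translate([395, 108, 0]) cube([216, 501, 19]);
translate([395, 108, 19]) cube([216, 19, 256]);
translate([395, 590, 19]) cube([216, 19, 256]);
translate([395, 127, 19]) cube([19, 463, 256]);
translate([592, 127, 19]) cube([19, 463, 256]);


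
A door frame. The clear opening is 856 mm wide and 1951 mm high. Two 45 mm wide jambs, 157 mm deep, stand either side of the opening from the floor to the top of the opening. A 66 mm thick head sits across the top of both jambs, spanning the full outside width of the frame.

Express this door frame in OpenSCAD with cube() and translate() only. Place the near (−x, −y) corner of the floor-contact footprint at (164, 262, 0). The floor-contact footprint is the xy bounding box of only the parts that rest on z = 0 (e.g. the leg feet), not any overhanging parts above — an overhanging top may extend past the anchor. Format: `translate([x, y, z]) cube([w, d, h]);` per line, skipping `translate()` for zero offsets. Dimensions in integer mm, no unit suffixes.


translate([164, 262, 0]) cube([45, 157, 1951]);
translate([1065, 262, 0]) cube([45, 157, 1951]);
translate([164, 262, 1951]) cube([946, 157, 66]);


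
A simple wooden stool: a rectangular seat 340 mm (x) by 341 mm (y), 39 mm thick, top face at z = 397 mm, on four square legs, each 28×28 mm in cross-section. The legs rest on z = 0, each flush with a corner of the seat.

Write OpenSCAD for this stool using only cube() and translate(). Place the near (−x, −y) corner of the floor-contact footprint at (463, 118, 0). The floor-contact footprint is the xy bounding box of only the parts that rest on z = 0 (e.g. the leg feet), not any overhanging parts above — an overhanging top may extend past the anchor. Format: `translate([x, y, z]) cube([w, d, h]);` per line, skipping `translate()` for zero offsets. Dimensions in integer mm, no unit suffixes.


translate([463, 118, 358]) cube([340, 341, 39]);
translate([463, 118, 0]) cube([28, 28, 358]);
translate([775, 118, 0]) cube([28, 28, 358]);
translate([463, 431, 0]) cube([28, 28, 358]);
translate([775, 431, 0]) cube([28, 28, 358]);


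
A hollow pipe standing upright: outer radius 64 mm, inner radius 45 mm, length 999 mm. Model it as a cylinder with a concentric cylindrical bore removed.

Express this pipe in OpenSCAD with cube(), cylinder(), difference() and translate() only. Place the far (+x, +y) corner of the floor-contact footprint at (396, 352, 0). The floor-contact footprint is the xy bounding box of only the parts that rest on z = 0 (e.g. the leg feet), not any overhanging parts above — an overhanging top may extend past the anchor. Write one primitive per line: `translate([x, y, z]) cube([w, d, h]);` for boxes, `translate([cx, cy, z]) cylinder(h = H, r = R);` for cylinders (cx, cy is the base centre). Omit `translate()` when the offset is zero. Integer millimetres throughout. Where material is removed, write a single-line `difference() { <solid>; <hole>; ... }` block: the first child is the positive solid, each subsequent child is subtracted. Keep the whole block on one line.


difference() { translate([332, 288, 0]) cylinder(h = 999, r = 64); translate([332, 288, 0]) cylinder(h = 999, r = 45); }


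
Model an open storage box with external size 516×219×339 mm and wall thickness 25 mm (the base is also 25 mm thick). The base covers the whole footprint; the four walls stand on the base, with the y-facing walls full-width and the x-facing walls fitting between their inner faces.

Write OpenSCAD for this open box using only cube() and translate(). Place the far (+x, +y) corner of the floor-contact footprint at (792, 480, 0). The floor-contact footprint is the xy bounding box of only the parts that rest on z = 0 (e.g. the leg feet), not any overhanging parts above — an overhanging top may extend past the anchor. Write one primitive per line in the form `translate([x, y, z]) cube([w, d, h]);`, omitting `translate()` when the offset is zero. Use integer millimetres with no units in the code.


translate([276, 261, 0]) cube([516, 219, 25]);
translate([276, 261, 25]) cube([516, 25, 314]);
translate([276, 455, 25]) cube([516, 25, 314]);
translate([276, 286, 25]) cube([25, 169, 314]);
translate([767, 286, 25]) cube([25, 169, 314]);


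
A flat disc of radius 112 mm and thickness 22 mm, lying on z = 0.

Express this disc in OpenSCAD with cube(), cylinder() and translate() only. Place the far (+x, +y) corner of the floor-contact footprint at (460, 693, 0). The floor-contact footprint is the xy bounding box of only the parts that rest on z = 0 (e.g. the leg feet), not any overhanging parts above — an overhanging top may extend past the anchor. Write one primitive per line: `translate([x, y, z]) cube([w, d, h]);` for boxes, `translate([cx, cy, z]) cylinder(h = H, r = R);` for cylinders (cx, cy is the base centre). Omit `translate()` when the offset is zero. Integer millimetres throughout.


translate([348, 581, 0]) cylinder(h = 22, r = 112);


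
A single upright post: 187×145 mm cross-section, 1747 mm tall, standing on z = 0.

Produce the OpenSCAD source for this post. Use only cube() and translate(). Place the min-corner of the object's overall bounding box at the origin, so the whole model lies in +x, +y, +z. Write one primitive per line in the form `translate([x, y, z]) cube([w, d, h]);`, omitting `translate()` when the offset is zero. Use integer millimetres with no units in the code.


cube([187, 145, 1747]);


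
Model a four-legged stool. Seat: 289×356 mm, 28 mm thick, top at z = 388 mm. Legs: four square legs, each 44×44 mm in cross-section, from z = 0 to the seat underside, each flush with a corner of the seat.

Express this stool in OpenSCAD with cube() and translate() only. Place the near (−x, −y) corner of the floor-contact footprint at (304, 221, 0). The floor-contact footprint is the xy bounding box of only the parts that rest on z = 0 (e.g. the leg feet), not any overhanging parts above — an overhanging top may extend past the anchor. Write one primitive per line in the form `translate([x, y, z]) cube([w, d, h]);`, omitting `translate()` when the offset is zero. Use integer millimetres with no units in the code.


translate([304, 221, 360]) cube([289, 356, 28]);
translate([304, 221, 0]) cube([44, 44, 360]);
translate([549, 221, 0]) cube([44, 44, 360]);
translate([304, 533, 0]) cube([44, 44, 360]);
translate([549, 533, 0]) cube([44, 44, 360]);


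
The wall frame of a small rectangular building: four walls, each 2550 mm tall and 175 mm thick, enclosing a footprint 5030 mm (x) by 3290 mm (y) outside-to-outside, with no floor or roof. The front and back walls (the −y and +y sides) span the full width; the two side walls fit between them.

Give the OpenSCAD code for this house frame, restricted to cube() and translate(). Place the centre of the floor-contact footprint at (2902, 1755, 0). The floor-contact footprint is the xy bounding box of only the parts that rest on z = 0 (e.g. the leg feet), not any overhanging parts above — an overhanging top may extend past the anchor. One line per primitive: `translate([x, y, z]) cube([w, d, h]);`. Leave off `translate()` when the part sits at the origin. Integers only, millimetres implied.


translate([387, 110, 0]) cube([5030, 175, 2550]);
translate([387, 3225, 0]) cube([5030, 175, 2550]);
translate([387, 285, 0]) cube([175, 2940, 2550]);
translate([5242, 285, 0]) cube([175, 2940, 2550]);


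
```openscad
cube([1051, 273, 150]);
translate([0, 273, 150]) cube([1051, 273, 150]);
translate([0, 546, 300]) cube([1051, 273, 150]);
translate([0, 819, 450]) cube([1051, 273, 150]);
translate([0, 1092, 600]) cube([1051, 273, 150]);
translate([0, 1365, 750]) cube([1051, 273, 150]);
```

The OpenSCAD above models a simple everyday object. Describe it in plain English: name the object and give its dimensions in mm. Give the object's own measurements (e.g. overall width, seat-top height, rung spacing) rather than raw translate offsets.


A straight staircase of 6 solid steps. Each step is 1051 mm wide (x), 273 mm deep (y, the going) and 150 mm tall (the rise). The first step rests on the floor; each subsequent step sits one going further in +y and one rise higher in +z, directly behind and above the previous step with no overlap.


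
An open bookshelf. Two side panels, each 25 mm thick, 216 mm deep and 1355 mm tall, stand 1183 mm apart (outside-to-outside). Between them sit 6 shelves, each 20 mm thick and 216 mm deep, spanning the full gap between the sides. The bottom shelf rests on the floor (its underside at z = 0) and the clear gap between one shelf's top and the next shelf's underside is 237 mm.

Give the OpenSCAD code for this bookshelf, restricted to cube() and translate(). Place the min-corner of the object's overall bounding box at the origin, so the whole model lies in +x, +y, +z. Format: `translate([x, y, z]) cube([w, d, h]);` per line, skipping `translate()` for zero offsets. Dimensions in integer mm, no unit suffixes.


cube([25, 216, 1355]);
translate([1158, 0, 0]) cube([25, 216, 1355]);
translate([25, 0, 0]) cube([1133, 216, 20]);
translate([25, 0, 257]) cube([1133, 216, 20]);
translate([25, 0, 514]) cube([1133, 216, 20]);
translate([25, 0, 771]) cube([1133, 216, 20]);
translate([25, 0, 1028]) cube([1133, 216, 20]);
translate([25, 0, 1285]) cube([1133, 216, 20]);


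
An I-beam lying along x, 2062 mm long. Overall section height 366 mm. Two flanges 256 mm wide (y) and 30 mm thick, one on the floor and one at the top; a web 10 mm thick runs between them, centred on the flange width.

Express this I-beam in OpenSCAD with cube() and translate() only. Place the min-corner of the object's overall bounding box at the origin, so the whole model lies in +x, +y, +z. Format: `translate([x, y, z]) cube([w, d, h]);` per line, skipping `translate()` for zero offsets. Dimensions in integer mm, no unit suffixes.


cube([2062, 256, 30]);
translate([0, 123, 30]) cube([2062, 10, 306]);
translate([0, 0, 336]) cube([2062, 256, 30]);


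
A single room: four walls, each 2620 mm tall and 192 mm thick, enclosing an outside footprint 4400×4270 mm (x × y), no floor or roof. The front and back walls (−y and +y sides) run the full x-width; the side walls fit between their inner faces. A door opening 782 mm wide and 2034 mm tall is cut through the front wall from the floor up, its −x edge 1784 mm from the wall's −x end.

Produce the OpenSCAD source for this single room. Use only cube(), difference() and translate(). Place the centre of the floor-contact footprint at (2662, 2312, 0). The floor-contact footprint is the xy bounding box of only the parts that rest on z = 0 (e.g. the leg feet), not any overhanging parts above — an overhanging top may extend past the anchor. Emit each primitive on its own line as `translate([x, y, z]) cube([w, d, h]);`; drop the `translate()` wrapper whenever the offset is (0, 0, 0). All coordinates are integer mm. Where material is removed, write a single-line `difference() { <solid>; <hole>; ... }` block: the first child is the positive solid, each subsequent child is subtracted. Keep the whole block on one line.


difference() { translate([462, 177, 0]) cube([4400, 192, 2620]); translate([2246, 177, 0]) cube([782, 192, 2034]); }
translate([462, 4255, 0]) cube([4400, 192, 2620]);
translate([462, 369, 0]) cube([192, 3886, 2620]);
translate([4670, 369, 0]) cube([192, 3886, 2620]);


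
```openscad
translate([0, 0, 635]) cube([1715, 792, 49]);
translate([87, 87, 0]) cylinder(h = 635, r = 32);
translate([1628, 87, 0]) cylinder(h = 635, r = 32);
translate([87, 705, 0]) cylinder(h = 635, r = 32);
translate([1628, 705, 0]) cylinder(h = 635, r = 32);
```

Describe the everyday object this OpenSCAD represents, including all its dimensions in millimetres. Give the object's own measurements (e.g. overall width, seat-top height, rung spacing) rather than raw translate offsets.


A rectangular dining table. The top is 1715×792×49 mm with its upper surface at z = 684 mm. It stands on four round legs of 64 mm diameter, each leg's bounding box inset 55 mm from the nearest pair of top edges, running from the floor to the underside of the top.


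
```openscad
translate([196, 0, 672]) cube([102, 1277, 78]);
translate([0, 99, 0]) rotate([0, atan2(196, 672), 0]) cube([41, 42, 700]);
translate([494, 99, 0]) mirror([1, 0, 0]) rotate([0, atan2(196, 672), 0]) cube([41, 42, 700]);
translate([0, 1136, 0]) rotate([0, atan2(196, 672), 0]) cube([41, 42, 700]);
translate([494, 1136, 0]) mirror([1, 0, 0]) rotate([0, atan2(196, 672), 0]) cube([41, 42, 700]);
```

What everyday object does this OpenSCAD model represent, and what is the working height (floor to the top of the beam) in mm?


A sawhorse. The overall height is 750 mm.

A beam across two mirrored pairs of raked legs — a sawhorse. The beam's underside is at z = 672 (matching the legs' vertical rise in atan2(196, 672)) and the beam is 78 mm tall, so its top is at 672 + 78 = 750 mm. The raked legs top out at the beam's underside, so that is the highest point.


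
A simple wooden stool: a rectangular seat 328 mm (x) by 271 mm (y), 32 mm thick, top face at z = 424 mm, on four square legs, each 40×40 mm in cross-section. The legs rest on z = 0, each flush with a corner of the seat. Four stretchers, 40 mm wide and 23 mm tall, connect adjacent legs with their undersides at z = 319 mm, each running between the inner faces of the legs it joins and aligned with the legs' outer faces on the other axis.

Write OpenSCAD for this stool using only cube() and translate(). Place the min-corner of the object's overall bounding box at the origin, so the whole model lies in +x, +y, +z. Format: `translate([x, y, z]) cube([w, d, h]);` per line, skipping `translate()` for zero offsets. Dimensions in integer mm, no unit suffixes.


translate([0, 0, 392]) cube([328, 271, 32]);
cube([40, 40, 392]);
translate([288, 0, 0]) cube([40, 40, 392]);
translate([0, 231, 0]) cube([40, 40, 392]);
translate([288, 231, 0]) cube([40, 40, 392]);
translate([40, 0, 319]) cube([248, 40, 23]);
translate([40, 231, 319]) cube([248, 40, 23]);
translate([0, 40, 319]) cube([40, 191, 23]);
translate([288, 40, 319]) cube([40, 191, 23]);


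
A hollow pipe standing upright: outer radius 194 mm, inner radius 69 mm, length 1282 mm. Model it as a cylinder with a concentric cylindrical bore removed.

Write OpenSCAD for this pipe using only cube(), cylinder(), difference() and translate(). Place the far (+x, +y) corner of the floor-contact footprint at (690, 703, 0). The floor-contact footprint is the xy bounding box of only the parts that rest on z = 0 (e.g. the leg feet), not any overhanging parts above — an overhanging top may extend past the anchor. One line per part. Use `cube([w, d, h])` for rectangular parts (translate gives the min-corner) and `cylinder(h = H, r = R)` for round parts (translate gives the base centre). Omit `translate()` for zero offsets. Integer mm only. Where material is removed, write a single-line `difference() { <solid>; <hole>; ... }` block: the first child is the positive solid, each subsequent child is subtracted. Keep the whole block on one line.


difference() { translate([496, 509, 0]) cylinder(h = 1282, r = 194); translate([496, 509, 0]) cylinder(h = 1282, r = 69); }


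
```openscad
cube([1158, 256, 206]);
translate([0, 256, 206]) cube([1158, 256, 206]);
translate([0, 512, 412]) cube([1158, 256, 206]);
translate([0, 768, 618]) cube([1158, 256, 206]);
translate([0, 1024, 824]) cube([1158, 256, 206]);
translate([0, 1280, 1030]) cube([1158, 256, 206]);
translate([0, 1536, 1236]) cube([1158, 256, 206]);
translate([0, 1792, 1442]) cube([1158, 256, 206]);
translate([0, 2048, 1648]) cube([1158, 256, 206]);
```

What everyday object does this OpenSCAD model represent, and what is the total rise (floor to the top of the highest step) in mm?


A staircase. The total rise is 1854 mm.

9 identical blocks, each offset up and back from the previous — a staircase. Each step is 206 mm tall and there are 9 of them, so the total rise is 9 × 206 = 1854 mm.


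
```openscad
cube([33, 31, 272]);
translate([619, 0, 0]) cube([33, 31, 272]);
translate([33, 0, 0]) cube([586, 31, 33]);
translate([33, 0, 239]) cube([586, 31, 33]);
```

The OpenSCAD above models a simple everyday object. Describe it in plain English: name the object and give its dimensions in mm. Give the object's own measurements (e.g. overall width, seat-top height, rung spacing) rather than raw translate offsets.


A rectangular picture frame lying in the x–z plane (depth along y). The opening is 586 mm wide (x) by 206 mm tall (z), surrounded by a border 33 mm wide on all four sides. The frame is 31 mm deep and is made of two full-height vertical stiles with two horizontal rails fitted between them.


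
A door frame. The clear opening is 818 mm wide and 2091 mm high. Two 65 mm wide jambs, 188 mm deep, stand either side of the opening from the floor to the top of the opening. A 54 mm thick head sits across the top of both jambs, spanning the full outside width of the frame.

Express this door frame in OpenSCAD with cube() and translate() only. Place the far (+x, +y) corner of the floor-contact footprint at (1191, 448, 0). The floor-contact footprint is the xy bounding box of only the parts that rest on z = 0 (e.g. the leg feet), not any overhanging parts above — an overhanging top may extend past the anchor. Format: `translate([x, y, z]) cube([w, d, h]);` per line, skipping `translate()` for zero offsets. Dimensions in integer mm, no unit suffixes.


translate([243, 260, 0]) cube([65, 188, 2091]);
translate([1126, 260, 0]) cube([65, 188, 2091]);
translate([243, 260, 2091]) cube([948, 188, 54]);


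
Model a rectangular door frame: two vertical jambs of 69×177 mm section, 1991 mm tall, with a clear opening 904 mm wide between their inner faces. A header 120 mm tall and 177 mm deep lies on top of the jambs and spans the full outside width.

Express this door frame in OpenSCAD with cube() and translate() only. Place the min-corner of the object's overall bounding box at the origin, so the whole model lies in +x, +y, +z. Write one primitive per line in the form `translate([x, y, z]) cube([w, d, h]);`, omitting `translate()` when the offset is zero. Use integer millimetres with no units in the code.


cube([69, 177, 1991]);
translate([973, 0, 0]) cube([69, 177, 1991]);
translate([0, 0, 1991]) cube([1042, 177, 120]);


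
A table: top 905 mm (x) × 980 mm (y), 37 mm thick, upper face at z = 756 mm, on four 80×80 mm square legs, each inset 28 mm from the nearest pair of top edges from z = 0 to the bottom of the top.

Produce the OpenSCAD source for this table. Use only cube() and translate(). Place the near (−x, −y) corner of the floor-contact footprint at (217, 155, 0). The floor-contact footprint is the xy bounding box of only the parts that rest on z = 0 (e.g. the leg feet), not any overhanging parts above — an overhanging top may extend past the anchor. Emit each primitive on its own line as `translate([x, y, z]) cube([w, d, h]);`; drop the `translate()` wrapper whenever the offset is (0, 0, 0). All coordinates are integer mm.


translate([189, 127, 719]) cube([905, 980, 37]);
translate([217, 155, 0]) cube([80, 80, 719]);
translate([986, 155, 0]) cube([80, 80, 719]);
translate([217, 999, 0]) cube([80, 80, 719]);
translate([986, 999, 0]) cube([80, 80, 719]);


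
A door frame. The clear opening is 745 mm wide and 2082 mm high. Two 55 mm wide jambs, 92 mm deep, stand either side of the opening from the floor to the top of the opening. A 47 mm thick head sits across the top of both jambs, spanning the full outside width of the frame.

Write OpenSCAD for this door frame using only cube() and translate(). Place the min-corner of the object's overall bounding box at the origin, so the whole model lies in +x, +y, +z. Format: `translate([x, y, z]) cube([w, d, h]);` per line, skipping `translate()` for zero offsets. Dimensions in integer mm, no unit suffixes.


cube([55, 92, 2082]);
translate([800, 0, 0]) cube([55, 92, 2082]);
translate([0, 0, 2082]) cube([855, 92, 47]);


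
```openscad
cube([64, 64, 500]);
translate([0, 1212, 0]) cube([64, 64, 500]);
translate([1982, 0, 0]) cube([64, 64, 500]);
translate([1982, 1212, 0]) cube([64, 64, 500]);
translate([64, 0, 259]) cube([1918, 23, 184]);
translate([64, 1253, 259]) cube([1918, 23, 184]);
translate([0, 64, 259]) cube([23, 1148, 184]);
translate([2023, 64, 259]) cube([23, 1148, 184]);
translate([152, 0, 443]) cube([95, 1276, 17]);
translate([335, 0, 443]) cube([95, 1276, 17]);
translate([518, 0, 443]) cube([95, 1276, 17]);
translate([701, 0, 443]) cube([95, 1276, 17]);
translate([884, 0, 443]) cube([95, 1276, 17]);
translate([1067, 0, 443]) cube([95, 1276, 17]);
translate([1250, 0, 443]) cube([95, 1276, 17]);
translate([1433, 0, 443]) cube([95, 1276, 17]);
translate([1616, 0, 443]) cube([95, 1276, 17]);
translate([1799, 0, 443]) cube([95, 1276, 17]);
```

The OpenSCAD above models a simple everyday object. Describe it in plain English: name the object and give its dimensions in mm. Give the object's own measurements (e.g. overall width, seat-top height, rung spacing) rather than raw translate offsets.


A bed frame 2046 mm long (x) by 1276 mm wide (y). Four 64×64 mm corner posts, 500 mm tall, at the corners of the footprint. Four rails of 23 mm thickness and 184 mm height run between adjacent posts with their undersides at z = 259 mm, their outer faces flush with the outside of the frame (the two x-running rails run between the posts' inner faces; the two y-running rails run between the posts' inner faces). 10 slats, each 95 mm wide (x) and 17 mm thick, lie across the top of the two x-running rails, running the full 1276 mm width of the frame in y; along x they sit between the end posts with a 88 mm gap after the −x posts and between neighbouring slats and before the +x posts.


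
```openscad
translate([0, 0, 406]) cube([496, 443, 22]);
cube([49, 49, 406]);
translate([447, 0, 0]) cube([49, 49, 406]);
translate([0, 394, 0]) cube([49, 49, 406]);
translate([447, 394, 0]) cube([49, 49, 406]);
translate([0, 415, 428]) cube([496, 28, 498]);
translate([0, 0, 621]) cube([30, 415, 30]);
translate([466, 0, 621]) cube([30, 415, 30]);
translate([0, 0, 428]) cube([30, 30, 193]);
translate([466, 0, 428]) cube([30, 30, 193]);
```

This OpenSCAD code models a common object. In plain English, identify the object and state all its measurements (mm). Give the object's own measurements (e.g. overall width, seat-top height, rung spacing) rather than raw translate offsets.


A chair. The seat is a 496×443×22 mm slab with its top at z = 428 mm, on four 49×49 mm corner legs (flush with the seat edges, standing on z = 0). A flat backrest 28 mm thick, 498 mm tall, spans the full seat width and rises from the seat top along its +y edge, rear face flush with the rear of the seat. Two armrests of 30×30 mm section run along each side from the seat's front edge to the front of the backrest, top faces 223 mm above the seat top and outer faces flush with the seat's x-edges; a 30×30 mm post under the front of each armrest stands on the seat at the front corner.


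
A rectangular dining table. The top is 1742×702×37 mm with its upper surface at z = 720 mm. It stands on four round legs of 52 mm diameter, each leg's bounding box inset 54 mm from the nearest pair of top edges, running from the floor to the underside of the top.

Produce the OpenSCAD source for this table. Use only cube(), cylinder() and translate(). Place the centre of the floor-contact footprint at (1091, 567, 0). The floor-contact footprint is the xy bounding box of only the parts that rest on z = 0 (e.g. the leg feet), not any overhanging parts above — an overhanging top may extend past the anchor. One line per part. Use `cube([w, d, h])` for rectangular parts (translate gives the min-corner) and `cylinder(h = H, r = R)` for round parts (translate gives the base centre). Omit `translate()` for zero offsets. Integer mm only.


translate([220, 216, 683]) cube([1742, 702, 37]);
translate([300, 296, 0]) cylinder(h = 683, r = 26);
translate([1882, 296, 0]) cylinder(h = 683, r = 26);
translate([300, 838, 0]) cylinder(h = 683, r = 26);
translate([1882, 838, 0]) cylinder(h = 683, r = 26);


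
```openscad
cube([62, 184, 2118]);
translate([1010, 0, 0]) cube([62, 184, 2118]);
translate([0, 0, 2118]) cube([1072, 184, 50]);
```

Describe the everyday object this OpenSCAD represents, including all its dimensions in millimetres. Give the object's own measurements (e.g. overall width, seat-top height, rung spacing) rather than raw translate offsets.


A door frame. The clear opening is 948 mm wide and 2118 mm high. Two 62 mm wide jambs, 184 mm deep, stand either side of the opening from the floor to the top of the opening. A 50 mm thick head sits across the top of both jambs, spanning the full outside width of the frame.


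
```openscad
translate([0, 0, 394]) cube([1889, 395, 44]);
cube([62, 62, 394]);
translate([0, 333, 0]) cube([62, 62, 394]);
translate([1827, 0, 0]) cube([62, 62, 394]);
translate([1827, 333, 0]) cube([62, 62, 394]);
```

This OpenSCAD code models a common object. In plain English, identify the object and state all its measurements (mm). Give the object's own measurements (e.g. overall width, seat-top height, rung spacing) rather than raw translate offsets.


A long wooden bench with a 1889 mm (x) × 395 mm (y) seat, 44 mm thick, its top surface 438 mm above the floor. Four 62 mm square legs at the seat corners, flush with the edges, run from z = 0 to the seat underside.


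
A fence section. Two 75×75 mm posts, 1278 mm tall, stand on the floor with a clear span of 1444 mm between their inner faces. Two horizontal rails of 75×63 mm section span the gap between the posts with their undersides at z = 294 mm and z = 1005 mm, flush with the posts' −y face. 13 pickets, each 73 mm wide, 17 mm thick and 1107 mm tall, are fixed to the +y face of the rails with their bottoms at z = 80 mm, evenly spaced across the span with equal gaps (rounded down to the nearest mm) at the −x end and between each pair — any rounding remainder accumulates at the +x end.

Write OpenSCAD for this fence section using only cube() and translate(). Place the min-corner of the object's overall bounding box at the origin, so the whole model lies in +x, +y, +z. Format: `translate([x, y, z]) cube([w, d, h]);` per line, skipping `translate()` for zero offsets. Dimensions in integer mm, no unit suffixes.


cube([75, 75, 1278]);
translate([1519, 0, 0]) cube([75, 75, 1278]);
translate([75, 0, 294]) cube([1444, 75, 63]);
translate([75, 0, 1005]) cube([1444, 75, 63]);
translate([110, 75, 80]) cube([73, 17, 1107]);
translate([218, 75, 80]) cube([73, 17, 1107]);
translate([326, 75, 80]) cube([73, 17, 1107]);
translate([434, 75, 80]) cube([73, 17, 1107]);
translate([542, 75, 80]) cube([73, 17, 1107]);
translate([650, 75, 80]) cube([73, 17, 1107]);
translate([758, 75, 80]) cube([73, 17, 1107]);
translate([866, 75, 80]) cube([73, 17, 1107]);
translate([974, 75, 80]) cube([73, 17, 1107]);
translate([1082, 75, 80]) cube([73, 17, 1107]);
translate([1190, 75, 80]) cube([73, 17, 1107]);
translate([1298, 75, 80]) cube([73, 17, 1107]);
translate([1406, 75, 80]) cube([73, 17, 1107]);
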